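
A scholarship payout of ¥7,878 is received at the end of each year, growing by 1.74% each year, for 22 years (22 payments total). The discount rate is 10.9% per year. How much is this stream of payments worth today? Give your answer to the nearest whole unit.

¥73,097

Periodic rate r = 0.109 per year.
Growing ordinary annuity: PV = PMT₁ × [1 − ((1+g)/(1+r))^n] / (r − g) = 7,878 × [1 − ((1+0.0174)/(1+r))^22] / (r − 0.0174) = ¥73,097.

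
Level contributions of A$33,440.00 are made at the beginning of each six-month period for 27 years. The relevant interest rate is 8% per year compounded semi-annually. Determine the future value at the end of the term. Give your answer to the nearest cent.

This is an annuity due: 54 deposits of A$33,440.00 at the beginning of each six-month period.
Periodic rate r = 0.08/2 per half-year; n is counted in half-years.
FV = PMT × [((1+r)^n − 1)/r] × (1+r) = 33,440 × [(1+r)^54 − 1] / r × (1+r) = A$6,358,922.74

A$6,358,922.74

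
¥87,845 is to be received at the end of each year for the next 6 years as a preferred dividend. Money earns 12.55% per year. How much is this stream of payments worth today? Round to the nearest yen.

This is an ordinary annuity: 6 payments of ¥87,845 at the end of each year.
Periodic rate r = 0.1255 per year.
PV = PMT × [(1 − (1+r)^−n)/r] = 87,845 × [1 − (1+r)^−6] / r = ¥355,610

¥355,610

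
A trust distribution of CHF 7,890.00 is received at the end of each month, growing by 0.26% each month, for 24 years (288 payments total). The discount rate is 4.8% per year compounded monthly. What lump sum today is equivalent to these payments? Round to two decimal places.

CHF 1,865,054.42

Periodic rate r = 0.048/12 per month; n is counted in months.
Growing ordinary annuity: PV = PMT₁ × [1 − ((1+g)/(1+r))^n] / (r − g) = 7,890 × [1 − ((1+0.0026)/(1+r))^288] / (r − 0.0026) = CHF 1,865,054.42.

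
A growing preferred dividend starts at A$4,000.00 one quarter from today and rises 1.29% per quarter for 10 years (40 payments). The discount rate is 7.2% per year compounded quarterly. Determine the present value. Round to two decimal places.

A$142,747.43

Periodic rate r = 0.072/4 per quarter; n is counted in quarters.
Growing ordinary annuity: PV = PMT₁ × [1 − ((1+g)/(1+r))^n] / (r − g) = 4,000 × [1 − ((1+0.0129)/(1+r))^40] / (r − 0.0129) = A$142,747.43.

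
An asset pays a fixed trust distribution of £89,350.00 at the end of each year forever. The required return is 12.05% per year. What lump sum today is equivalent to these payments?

Periodic rate r = 0.1205 per year.
Level perpetuity: PV = PMT / r = 89,350 / (0.1205) = £741,493.78.

£741,493.78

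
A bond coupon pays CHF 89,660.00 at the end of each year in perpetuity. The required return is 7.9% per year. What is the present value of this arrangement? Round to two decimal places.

Periodic rate r = 0.079 per year.
Level perpetuity: PV = PMT / r = 89,660 / (0.079) = CHF 1,134,936.71.

CHF 1,134,936.71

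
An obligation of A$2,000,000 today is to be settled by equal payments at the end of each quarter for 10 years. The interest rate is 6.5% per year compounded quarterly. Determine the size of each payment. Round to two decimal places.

A$68,389.44

Level ordinary annuity; solve PV = PMT × [(1 − (1+r)^−n)/r] for PMT.
Periodic rate r = 0.065/4 per quarter; n is counted in quarters.
With n = 40: PMT = 2,000,000 / ([(1 − (1+r)^−n)/r]) = A$68,389.44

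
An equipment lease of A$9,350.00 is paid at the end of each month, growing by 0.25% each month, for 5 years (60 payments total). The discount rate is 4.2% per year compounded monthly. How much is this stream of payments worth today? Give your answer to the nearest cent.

Periodic rate r = 0.042/12 per month; n is counted in months.
Growing ordinary annuity: PV = PMT₁ × [1 − ((1+g)/(1+r))^n] / (r − g) = 9,350 × [1 − ((1+0.0025)/(1+r))^60] / (r − 0.0025) = A$542,921.26.

A$542,921.26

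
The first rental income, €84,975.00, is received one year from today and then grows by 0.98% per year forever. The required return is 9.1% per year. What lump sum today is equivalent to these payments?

€1,046,490.15

Periodic rate r = 0.091 per year.
Growing perpetuity (Gordon): PV = PMT₁ / (r − g) = 84,975 / (r − 0.0098) = €1,046,490.15.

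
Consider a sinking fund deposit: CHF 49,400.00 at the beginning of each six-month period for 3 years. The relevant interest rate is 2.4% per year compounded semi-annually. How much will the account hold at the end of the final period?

CHF 309,100.79

This is an annuity due: 6 deposits of CHF 49,400.00 at the beginning of each six-month period.
Periodic rate r = 0.024/2 per half-year; n is counted in half-years.
FV = PMT × [((1+r)^n − 1)/r] × (1+r) = 49,400 × [(1+r)^6 − 1] / r × (1+r) = CHF 309,100.79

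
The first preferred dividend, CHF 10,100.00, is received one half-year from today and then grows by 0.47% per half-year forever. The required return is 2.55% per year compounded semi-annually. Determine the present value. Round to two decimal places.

Periodic rate r = 0.0255/2 per half-year.
Growing perpetuity (Gordon): PV = PMT₁ / (r − g) = 10,100 / (r − 0.0047) = CHF 1,254,658.39.

CHF 1,254,658.39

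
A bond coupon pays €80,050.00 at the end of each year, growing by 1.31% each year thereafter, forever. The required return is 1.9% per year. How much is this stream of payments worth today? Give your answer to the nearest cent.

Periodic rate r = 0.019 per year.
Growing perpetuity (Gordon): PV = PMT₁ / (r − g) = 80,050 / (r − 0.0131) = €13,567,796.61.

€13,567,796.61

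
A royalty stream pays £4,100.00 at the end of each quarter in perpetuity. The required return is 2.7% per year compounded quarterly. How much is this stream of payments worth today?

£607,407.41

Periodic rate r = 0.027/4 per quarter.
Level perpetuity: PV = PMT / r = 4,100 / (0.027/4) = £607,407.41.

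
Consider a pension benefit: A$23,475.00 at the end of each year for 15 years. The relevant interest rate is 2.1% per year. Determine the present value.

This is an ordinary annuity: 15 payments of A$23,475.00 at the end of each year.
Periodic rate r = 0.021 per year.
PV = PMT × [(1 − (1+r)^−n)/r] = 23,475 × [1 − (1+r)^−15] / r = A$299,392.03

A$299,392.03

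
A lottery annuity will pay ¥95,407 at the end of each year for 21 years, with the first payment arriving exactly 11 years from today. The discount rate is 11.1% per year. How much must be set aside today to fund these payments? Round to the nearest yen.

¥267,102

Ordinary annuity of 21 payments, first payment at period 11.
Periodic rate r = 0.111 per year.
The ordinary-annuity PV formula values the stream one period before the first payment (period 10); discount that back 10 periods:
PV₀ = 95,407 × [1 − (1+r)^−21] / r × (1+r)^−10 = ¥267,102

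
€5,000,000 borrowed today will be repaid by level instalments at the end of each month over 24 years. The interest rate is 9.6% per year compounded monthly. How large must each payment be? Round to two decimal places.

€44,482.91

Level ordinary annuity; solve PV = PMT × [(1 − (1+r)^−n)/r] for PMT.
Periodic rate r = 0.096/12 per month; n is counted in months.
With n = 288: PMT = 5,000,000 / ([(1 − (1+r)^−n)/r]) = €44,482.91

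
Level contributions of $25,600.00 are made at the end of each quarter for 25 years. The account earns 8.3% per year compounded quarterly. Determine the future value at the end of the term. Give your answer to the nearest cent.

This is an ordinary annuity: 100 deposits of $25,600.00 at the end of each quarter.
Periodic rate r = 0.083/4 per quarter; n is counted in quarters.
FV = PMT × [((1+r)^n − 1)/r] = 25,600 × [(1+r)^100 − 1] / r = $8,385,947.24

$8,385,947.24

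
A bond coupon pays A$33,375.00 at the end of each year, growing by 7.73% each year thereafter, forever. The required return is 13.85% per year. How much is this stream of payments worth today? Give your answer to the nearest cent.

A$545,343.14

Periodic rate r = 0.1385 per year.
Growing perpetuity (Gordon): PV = PMT₁ / (r − g) = 33,375 / (r − 0.0773) = A$545,343.14.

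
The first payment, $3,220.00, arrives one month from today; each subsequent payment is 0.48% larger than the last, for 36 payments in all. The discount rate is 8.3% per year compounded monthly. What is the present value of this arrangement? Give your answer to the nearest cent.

Periodic rate r = 0.083/12 per month; n is counted in months.
Growing ordinary annuity: PV = PMT₁ × [1 − ((1+g)/(1+r))^n] / (r − g) = 3,220 × [1 − ((1+0.0048)/(1+r))^36] / (r − 0.0048) = $110,987.82.

$110,987.82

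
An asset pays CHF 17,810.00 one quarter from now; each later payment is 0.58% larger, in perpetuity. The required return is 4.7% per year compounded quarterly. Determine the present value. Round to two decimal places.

CHF 2,993,277.31

Periodic rate r = 0.047/4 per quarter.
Growing perpetuity (Gordon): PV = PMT₁ / (r − g) = 17,810 / (r − 0.0058) = CHF 2,993,277.31.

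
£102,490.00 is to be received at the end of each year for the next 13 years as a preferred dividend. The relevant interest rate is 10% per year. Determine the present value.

£728,022.98

This is an ordinary annuity: 13 payments of £102,490.00 at the end of each year.
Periodic rate r = 0.1 per year.
PV = PMT × [(1 − (1+r)^−n)/r] = 102,490 × [1 − (1+r)^−13] / r = £728,022.98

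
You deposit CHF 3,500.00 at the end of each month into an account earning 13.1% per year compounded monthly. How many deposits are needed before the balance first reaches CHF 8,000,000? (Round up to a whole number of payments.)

300 payments

Periodic rate r = 0.131/12 per month; n is counted in months.
Ordinary annuity FV: 8,000,000 = 3,500 × [((1+r)^n − 1)/r].
(1+r)^n = 1 + 8,000,000 × r / 3,500, so n = ln(1 + 8,000,000·r/3,500) / ln(1+r) = 299.91.
Round up to a whole number of payments: n = 300.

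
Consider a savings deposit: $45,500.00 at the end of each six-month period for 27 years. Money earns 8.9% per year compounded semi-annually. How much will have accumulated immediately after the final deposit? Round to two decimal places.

This is an ordinary annuity: 54 deposits of $45,500.00 at the end of each six-month period.
Periodic rate r = 0.089/2 per half-year; n is counted in half-years.
FV = PMT × [((1+r)^n − 1)/r] = 45,500 × [(1+r)^54 − 1] / r = $9,710,188.27

$9,710,188.27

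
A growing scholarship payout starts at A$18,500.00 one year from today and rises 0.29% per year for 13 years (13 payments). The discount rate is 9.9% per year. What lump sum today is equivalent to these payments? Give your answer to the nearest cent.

A$133,917.26

Periodic rate r = 0.099 per year.
Growing ordinary annuity: PV = PMT₁ × [1 − ((1+g)/(1+r))^n] / (r − g) = 18,500 × [1 − ((1+0.0029)/(1+r))^13] / (r − 0.0029) = A$133,917.26.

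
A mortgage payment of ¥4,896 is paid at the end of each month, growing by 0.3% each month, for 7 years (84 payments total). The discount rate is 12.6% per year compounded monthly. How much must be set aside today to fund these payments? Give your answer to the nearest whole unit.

Periodic rate r = 0.126/12 per month; n is counted in months.
Growing ordinary annuity: PV = PMT₁ × [1 − ((1+g)/(1+r))^n] / (r − g) = 4,896 × [1 − ((1+0.003)/(1+r))^84] / (r − 0.003) = ¥303,653.

¥303,653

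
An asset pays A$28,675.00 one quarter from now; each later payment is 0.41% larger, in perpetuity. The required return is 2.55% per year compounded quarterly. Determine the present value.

Periodic rate r = 0.0255/4 per quarter.
Growing perpetuity (Gordon): PV = PMT₁ / (r − g) = 28,675 / (r − 0.0041) = A$12,604,395.60.

A$12,604,395.60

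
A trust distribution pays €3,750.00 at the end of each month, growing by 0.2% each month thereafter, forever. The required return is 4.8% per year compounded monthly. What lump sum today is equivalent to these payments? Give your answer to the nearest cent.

€1,875,000.00

Periodic rate r = 0.048/12 per month.
Growing perpetuity (Gordon): PV = PMT₁ / (r − g) = 3,750 / (r − 0.002) = €1,875,000.00.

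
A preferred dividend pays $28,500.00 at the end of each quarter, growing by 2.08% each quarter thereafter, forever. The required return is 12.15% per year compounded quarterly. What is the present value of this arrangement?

$2,976,501.31

Periodic rate r = 0.1215/4 per quarter.
Growing perpetuity (Gordon): PV = PMT₁ / (r − g) = 28,500 / (r − 0.0208) = $2,976,501.31.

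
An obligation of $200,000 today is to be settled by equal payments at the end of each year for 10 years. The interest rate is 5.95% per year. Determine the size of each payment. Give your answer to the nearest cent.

Level ordinary annuity; solve PV = PMT × [(1 − (1+r)^−n)/r] for PMT.
Periodic rate r = 0.0595 per year.
With n = 10: PMT = 200,000 / ([(1 − (1+r)^−n)/r]) = $27,109.26

$27,109.26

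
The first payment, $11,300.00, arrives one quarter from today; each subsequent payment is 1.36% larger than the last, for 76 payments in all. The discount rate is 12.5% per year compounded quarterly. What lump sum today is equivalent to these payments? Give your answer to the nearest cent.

$467,827.77

Periodic rate r = 0.125/4 per quarter; n is counted in quarters.
Growing ordinary annuity: PV = PMT₁ × [1 − ((1+g)/(1+r))^n] / (r − g) = 11,300 × [1 − ((1+0.0136)/(1+r))^76] / (r − 0.0136) = $467,827.77.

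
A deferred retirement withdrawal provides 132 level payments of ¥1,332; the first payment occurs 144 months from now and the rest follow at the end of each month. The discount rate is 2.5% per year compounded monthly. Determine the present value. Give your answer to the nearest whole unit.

Ordinary annuity of 132 payments, first payment at period 144.
Periodic rate r = 0.025/12 per month; n is counted in months.
The ordinary-annuity PV formula values the stream one period before the first payment (period 143); discount that back 143 periods:
PV₀ = 1,332 × [1 − (1+r)^−132] / r × (1+r)^−143 = ¥114,048

¥114,048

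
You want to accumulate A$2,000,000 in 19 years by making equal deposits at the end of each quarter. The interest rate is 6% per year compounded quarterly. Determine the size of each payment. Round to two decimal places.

Level ordinary annuity; solve FV = PMT × [((1+r)^n − 1)/r] for PMT.
Periodic rate r = 0.06/4 per quarter; n is counted in quarters.
With n = 76: PMT = 2,000,000 / ([((1+r)^n − 1)/r]) = A$14,282.92

A$14,282.92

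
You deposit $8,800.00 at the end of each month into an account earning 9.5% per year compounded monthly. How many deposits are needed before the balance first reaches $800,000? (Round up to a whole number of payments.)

69 payments

Periodic rate r = 0.095/12 per month; n is counted in months.
Ordinary annuity FV: 800,000 = 8,800 × [((1+r)^n − 1)/r].
(1+r)^n = 1 + 800,000 × r / 8,800, so n = ln(1 + 800,000·r/8,800) / ln(1+r) = 68.75.
Round up to a whole number of payments: n = 69.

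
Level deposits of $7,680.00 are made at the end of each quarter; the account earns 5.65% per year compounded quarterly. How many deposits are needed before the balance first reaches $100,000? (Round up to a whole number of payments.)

13 payments

Periodic rate r = 0.0565/4 per quarter; n is counted in quarters.
Ordinary annuity FV: 100,000 = 7,680 × [((1+r)^n − 1)/r].
(1+r)^n = 1 + 100,000 × r / 7,680, so n = ln(1 + 100,000·r/7,680) / ln(1+r) = 12.04.
Round up to a whole number of payments: n = 13.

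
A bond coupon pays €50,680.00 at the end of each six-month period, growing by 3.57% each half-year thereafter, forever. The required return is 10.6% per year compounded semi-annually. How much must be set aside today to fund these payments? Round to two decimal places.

Periodic rate r = 0.106/2 per half-year.
Growing perpetuity (Gordon): PV = PMT₁ / (r − g) = 50,680 / (r − 0.0357) = €2,929,479.77.

€2,929,479.77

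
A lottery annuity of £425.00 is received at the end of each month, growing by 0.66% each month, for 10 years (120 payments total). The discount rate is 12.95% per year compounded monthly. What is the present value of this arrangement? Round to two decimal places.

£39,812.32

Periodic rate r = 0.1295/12 per month; n is counted in months.
Growing ordinary annuity: PV = PMT₁ × [1 − ((1+g)/(1+r))^n] / (r − g) = 425 × [1 − ((1+0.0066)/(1+r))^120] / (r − 0.0066) = £39,812.32.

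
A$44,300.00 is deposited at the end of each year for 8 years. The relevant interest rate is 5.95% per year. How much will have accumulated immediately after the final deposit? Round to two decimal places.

This is an ordinary annuity: 8 deposits of A$44,300.00 at the end of each year.
Periodic rate r = 0.0595 per year.
FV = PMT × [((1+r)^n − 1)/r] = 44,300 × [(1+r)^8 − 1] / r = A$437,671.70

A$437,671.70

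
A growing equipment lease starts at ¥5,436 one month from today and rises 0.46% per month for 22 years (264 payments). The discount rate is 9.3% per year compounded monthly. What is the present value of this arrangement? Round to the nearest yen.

¥970,577

Periodic rate r = 0.093/12 per month; n is counted in months.
Growing ordinary annuity: PV = PMT₁ × [1 − ((1+g)/(1+r))^n] / (r − g) = 5,436 × [1 − ((1+0.0046)/(1+r))^264] / (r − 0.0046) = ¥970,577.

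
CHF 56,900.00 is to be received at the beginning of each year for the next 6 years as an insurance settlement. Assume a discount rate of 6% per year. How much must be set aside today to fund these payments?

This is an annuity due: 6 payments of CHF 56,900.00 at the beginning of each year.
Periodic rate r = 0.06 per year.
PV = PMT × [(1 − (1+r)^−n)/r] × (1+r) = 56,900 × [1 − (1+r)^−6] / r × (1+r) = CHF 296,583.50

CHF 296,583.50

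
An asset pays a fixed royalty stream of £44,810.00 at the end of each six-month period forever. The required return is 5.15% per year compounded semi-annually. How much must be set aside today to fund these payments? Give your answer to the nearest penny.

£1,740,194.17

Periodic rate r = 0.0515/2 per half-year.
Level perpetuity: PV = PMT / r = 44,810 / (0.0515/2) = £1,740,194.17.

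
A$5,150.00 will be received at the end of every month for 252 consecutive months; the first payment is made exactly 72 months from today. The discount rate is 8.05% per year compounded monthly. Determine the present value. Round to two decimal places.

A$388,990.38

Ordinary annuity of 252 payments, first payment at period 72.
Periodic rate r = 0.0805/12 per month; n is counted in months.
The ordinary-annuity PV formula values the stream one period before the first payment (period 71); discount that back 71 periods:
PV₀ = 5,150 × [1 − (1+r)^−252] / r × (1+r)^−71 = A$388,990.38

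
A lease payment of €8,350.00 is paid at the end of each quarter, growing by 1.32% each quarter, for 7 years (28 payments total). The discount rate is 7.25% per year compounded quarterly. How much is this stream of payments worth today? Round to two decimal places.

€215,251.70

Periodic rate r = 0.0725/4 per quarter; n is counted in quarters.
Growing ordinary annuity: PV = PMT₁ × [1 − ((1+g)/(1+r))^n] / (r − g) = 8,350 × [1 − ((1+0.0132)/(1+r))^28] / (r − 0.0132) = €215,251.70.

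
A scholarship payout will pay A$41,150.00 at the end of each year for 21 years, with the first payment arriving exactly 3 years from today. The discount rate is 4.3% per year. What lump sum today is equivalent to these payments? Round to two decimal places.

Ordinary annuity of 21 payments, first payment at period 3.
Periodic rate r = 0.043 per year.
The ordinary-annuity PV formula values the stream one period before the first payment (period 2); discount that back 2 periods:
PV₀ = 41,150 × [1 − (1+r)^−21] / r × (1+r)^−2 = A$516,315.24

A$516,315.24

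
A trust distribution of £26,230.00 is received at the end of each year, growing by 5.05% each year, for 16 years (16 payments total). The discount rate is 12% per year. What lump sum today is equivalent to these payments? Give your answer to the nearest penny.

£241,996.55

Periodic rate r = 0.12 per year.
Growing ordinary annuity: PV = PMT₁ × [1 − ((1+g)/(1+r))^n] / (r − g) = 26,230 × [1 − ((1+0.0505)/(1+r))^16] / (r − 0.0505) = £241,996.55.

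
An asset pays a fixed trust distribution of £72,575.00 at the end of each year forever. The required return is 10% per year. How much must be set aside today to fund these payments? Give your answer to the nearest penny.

Periodic rate r = 0.1 per year.
Level perpetuity: PV = PMT / r = 72,575 / (0.1) = £725,750.00.

£725,750.00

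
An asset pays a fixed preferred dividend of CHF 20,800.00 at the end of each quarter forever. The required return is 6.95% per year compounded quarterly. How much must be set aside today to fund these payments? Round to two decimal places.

Periodic rate r = 0.0695/4 per quarter.
Level perpetuity: PV = PMT / r = 20,800 / (0.0695/4) = CHF 1,197,122.30.

CHF 1,197,122.30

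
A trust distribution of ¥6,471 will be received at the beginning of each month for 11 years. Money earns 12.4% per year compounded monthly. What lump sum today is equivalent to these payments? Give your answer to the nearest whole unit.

¥469,821

This is an annuity due: 132 payments of ¥6,471 at the beginning of each month.
Periodic rate r = 0.124/12 per month; n is counted in months.
PV = PMT × [(1 − (1+r)^−n)/r] × (1+r) = 6,471 × [1 − (1+r)^−132] / r × (1+r) = ¥469,821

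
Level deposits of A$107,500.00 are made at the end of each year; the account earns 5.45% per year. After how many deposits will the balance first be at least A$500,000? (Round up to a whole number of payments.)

Periodic rate r = 0.0545 per year.
Ordinary annuity FV: 500,000 = 107,500 × [((1+r)^n − 1)/r].
(1+r)^n = 1 + 500,000 × r / 107,500, so n = ln(1 + 500,000·r/107,500) / ln(1+r) = 4.26.
Round up to a whole number of payments: n = 5.

5 payments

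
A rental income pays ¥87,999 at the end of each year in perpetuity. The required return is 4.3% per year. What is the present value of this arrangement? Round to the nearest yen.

Periodic rate r = 0.043 per year.
Level perpetuity: PV = PMT / r = 87,999 / (0.043) = ¥2,046,488.

¥2,046,488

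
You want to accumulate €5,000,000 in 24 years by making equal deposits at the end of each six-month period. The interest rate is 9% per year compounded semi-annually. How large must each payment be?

€30,942.91

Level ordinary annuity; solve FV = PMT × [((1+r)^n − 1)/r] for PMT.
Periodic rate r = 0.09/2 per half-year; n is counted in half-years.
With n = 48: PMT = 5,000,000 / ([((1+r)^n − 1)/r]) = €30,942.91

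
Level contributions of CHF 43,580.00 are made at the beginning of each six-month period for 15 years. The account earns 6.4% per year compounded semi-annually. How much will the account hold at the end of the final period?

This is an annuity due: 30 deposits of CHF 43,580.00 at the beginning of each six-month period.
Periodic rate r = 0.064/2 per half-year; n is counted in half-years.
FV = PMT × [((1+r)^n − 1)/r] × (1+r) = 43,580 × [(1+r)^30 − 1] / r × (1+r) = CHF 2,210,373.83

CHF 2,210,373.83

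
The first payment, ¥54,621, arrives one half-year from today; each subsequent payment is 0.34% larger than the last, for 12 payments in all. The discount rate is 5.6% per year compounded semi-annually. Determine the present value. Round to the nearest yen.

¥560,029

Periodic rate r = 0.056/2 per half-year; n is counted in half-years.
Growing ordinary annuity: PV = PMT₁ × [1 − ((1+g)/(1+r))^n] / (r − g) = 54,621 × [1 − ((1+0.0034)/(1+r))^12] / (r − 0.0034) = ¥560,029.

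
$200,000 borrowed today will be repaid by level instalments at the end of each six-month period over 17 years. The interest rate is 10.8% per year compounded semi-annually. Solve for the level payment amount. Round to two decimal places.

$12,969.40

Level ordinary annuity; solve PV = PMT × [(1 − (1+r)^−n)/r] for PMT.
Periodic rate r = 0.108/2 per half-year; n is counted in half-years.
With n = 34: PMT = 200,000 / ([(1 − (1+r)^−n)/r]) = $12,969.40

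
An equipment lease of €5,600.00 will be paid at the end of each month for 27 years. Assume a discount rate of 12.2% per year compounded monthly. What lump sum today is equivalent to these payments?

This is an ordinary annuity: 324 payments of €5,600.00 at the end of each month.
Periodic rate r = 0.122/12 per month; n is counted in months.
PV = PMT × [(1 − (1+r)^−n)/r] = 5,600 × [1 − (1+r)^−324] / r = €530,038.67

€530,038.67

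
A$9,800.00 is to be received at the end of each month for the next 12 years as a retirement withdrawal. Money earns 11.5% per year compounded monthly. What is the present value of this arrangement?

A$763,646.33

This is an ordinary annuity: 144 payments of A$9,800.00 at the end of each month.
Periodic rate r = 0.115/12 per month; n is counted in months.
PV = PMT × [(1 − (1+r)^−n)/r] = 9,800 × [1 − (1+r)^−144] / r = A$763,646.33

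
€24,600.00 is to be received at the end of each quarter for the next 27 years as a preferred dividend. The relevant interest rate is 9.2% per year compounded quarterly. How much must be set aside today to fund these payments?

This is an ordinary annuity: 108 payments of €24,600.00 at the end of each quarter.
Periodic rate r = 0.092/4 per quarter; n is counted in quarters.
PV = PMT × [(1 − (1+r)^−n)/r] = 24,600 × [1 − (1+r)^−108] / r = €977,808.30

€977,808.30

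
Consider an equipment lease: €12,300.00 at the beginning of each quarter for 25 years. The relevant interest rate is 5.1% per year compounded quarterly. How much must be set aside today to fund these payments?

This is an annuity due: 100 payments of €12,300.00 at the beginning of each quarter.
Periodic rate r = 0.051/4 per quarter; n is counted in quarters.
PV = PMT × [(1 − (1+r)^−n)/r] × (1+r) = 12,300 × [1 − (1+r)^−100] / r × (1+r) = €701,790.95

€701,790.95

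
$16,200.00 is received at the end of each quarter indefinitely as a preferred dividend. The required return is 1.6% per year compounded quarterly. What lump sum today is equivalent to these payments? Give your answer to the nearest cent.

$4,050,000.00

Periodic rate r = 0.016/4 per quarter.
Level perpetuity: PV = PMT / r = 16,200 / (0.016/4) = $4,050,000.00.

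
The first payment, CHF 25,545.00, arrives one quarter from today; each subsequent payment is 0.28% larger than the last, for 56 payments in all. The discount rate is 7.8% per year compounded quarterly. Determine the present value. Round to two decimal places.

CHF 923,034.63

Periodic rate r = 0.078/4 per quarter; n is counted in quarters.
Growing ordinary annuity: PV = PMT₁ × [1 − ((1+g)/(1+r))^n] / (r − g) = 25,545 × [1 − ((1+0.0028)/(1+r))^56] / (r − 0.0028) = CHF 923,034.63.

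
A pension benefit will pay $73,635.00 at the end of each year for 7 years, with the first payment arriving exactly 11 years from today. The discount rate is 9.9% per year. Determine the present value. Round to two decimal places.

Ordinary annuity of 7 payments, first payment at period 11.
Periodic rate r = 0.099 per year.
The ordinary-annuity PV formula values the stream one period before the first payment (period 10); discount that back 10 periods:
PV₀ = 73,635 × [1 − (1+r)^−7] / r × (1+r)^−10 = $139,935.05

$139,935.05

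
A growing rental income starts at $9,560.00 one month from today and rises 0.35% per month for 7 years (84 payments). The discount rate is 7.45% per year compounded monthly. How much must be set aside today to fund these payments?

Periodic rate r = 0.0745/12 per month; n is counted in months.
Growing ordinary annuity: PV = PMT₁ × [1 − ((1+g)/(1+r))^n] / (r − g) = 9,560 × [1 − ((1+0.0035)/(1+r))^84] / (r − 0.0035) = $715,153.32.

$715,153.32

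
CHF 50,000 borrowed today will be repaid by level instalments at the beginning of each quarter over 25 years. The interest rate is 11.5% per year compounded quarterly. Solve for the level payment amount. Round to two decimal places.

Level annuity due; solve PV = PMT × [(1 − (1+r)^−n)/r] × (1+r) for PMT.
Periodic rate r = 0.115/4 per quarter; n is counted in quarters.
With n = 100: PMT = 50,000 / ([(1 − (1+r)^−n)/r] × (1+r)) = CHF 1,484.55

CHF 1,484.55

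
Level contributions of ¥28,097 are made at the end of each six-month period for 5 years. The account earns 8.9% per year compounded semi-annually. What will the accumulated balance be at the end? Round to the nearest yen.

¥344,460

This is an ordinary annuity: 10 deposits of ¥28,097 at the end of each six-month period.
Periodic rate r = 0.089/2 per half-year; n is counted in half-years.
FV = PMT × [((1+r)^n − 1)/r] = 28,097 × [(1+r)^10 − 1] / r = ¥344,460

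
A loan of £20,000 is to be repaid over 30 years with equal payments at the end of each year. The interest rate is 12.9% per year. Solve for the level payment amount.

Level ordinary annuity; solve PV = PMT × [(1 − (1+r)^−n)/r] for PMT.
Periodic rate r = 0.129 per year.
With n = 30: PMT = 20,000 / ([(1 − (1+r)^−n)/r]) = £2,649.56

£2,649.56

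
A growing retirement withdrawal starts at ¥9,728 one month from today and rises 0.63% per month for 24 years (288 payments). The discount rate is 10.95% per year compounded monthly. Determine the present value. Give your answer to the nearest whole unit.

¥1,907,625

Periodic rate r = 0.1095/12 per month; n is counted in months.
Growing ordinary annuity: PV = PMT₁ × [1 − ((1+g)/(1+r))^n] / (r − g) = 9,728 × [1 − ((1+0.0063)/(1+r))^288] / (r − 0.0063) = ¥1,907,625.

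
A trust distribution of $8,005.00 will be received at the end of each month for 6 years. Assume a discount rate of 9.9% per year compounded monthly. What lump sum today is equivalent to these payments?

$433,277.69

This is an ordinary annuity: 72 payments of $8,005.00 at the end of each month.
Periodic rate r = 0.099/12 per month; n is counted in months.
PV = PMT × [(1 − (1+r)^−n)/r] = 8,005 × [1 − (1+r)^−72] / r = $433,277.69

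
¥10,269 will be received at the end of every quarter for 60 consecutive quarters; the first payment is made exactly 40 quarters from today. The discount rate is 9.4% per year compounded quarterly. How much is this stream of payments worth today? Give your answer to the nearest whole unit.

¥132,789

Ordinary annuity of 60 payments, first payment at period 40.
Periodic rate r = 0.094/4 per quarter; n is counted in quarters.
The ordinary-annuity PV formula values the stream one period before the first payment (period 39); discount that back 39 periods:
PV₀ = 10,269 × [1 − (1+r)^−60] / r × (1+r)^−39 = ¥132,789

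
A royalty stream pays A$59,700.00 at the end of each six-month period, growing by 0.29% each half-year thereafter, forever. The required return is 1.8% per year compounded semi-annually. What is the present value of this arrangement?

A$9,786,885.25

Periodic rate r = 0.018/2 per half-year.
Growing perpetuity (Gordon): PV = PMT₁ / (r − g) = 59,700 / (r − 0.0029) = A$9,786,885.25.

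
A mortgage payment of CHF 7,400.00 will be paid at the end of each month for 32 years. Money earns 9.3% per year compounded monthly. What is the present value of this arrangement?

CHF 905,583.50

This is an ordinary annuity: 384 payments of CHF 7,400.00 at the end of each month.
Periodic rate r = 0.093/12 per month; n is counted in months.
PV = PMT × [(1 − (1+r)^−n)/r] = 7,400 × [1 − (1+r)^−384] / r = CHF 905,583.50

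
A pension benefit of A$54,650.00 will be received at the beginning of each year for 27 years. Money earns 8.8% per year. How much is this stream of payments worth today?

This is an annuity due: 27 payments of A$54,650.00 at the beginning of each year.
Periodic rate r = 0.088 per year.
PV = PMT × [(1 − (1+r)^−n)/r] × (1+r) = 54,650 × [1 − (1+r)^−27] / r × (1+r) = A$606,369.06

A$606,369.06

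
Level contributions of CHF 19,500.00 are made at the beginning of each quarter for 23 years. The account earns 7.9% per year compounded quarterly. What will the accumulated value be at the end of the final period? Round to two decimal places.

CHF 5,079,872.46

This is an annuity due: 92 deposits of CHF 19,500.00 at the beginning of each quarter.
Periodic rate r = 0.079/4 per quarter; n is counted in quarters.
FV = PMT × [((1+r)^n − 1)/r] × (1+r) = 19,500 × [(1+r)^92 − 1] / r × (1+r) = CHF 5,079,872.46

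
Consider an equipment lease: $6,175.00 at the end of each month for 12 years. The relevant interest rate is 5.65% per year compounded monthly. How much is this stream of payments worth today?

$644,683.65

This is an ordinary annuity: 144 payments of $6,175.00 at the end of each month.
Periodic rate r = 0.0565/12 per month; n is counted in months.
PV = PMT × [(1 − (1+r)^−n)/r] = 6,175 × [1 − (1+r)^−144] / r = $644,683.65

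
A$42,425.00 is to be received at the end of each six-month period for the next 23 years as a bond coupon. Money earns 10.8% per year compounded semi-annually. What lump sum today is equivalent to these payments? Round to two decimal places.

A$715,734.82

This is an ordinary annuity: 46 payments of A$42,425.00 at the end of each six-month period.
Periodic rate r = 0.108/2 per half-year; n is counted in half-years.
PV = PMT × [(1 − (1+r)^−n)/r] = 42,425 × [1 − (1+r)^−46] / r = A$715,734.82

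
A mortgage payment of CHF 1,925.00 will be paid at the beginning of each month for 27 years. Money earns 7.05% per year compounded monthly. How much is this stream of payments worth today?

CHF 280,186.93

This is an annuity due: 324 payments of CHF 1,925.00 at the beginning of each month.
Periodic rate r = 0.0705/12 per month; n is counted in months.
PV = PMT × [(1 − (1+r)^−n)/r] × (1+r) = 1,925 × [1 − (1+r)^−324] / r × (1+r) = CHF 280,186.93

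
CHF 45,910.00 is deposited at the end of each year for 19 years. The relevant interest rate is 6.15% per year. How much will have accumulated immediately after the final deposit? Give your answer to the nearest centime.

This is an ordinary annuity: 19 deposits of CHF 45,910.00 at the end of each year.
Periodic rate r = 0.0615 per year.
FV = PMT × [((1+r)^n − 1)/r] = 45,910 × [(1+r)^19 − 1] / r = CHF 1,573,625.02

CHF 1,573,625.02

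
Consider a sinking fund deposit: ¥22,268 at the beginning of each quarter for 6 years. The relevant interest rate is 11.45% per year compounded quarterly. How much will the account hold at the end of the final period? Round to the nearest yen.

This is an annuity due: 24 deposits of ¥22,268 at the beginning of each quarter.
Periodic rate r = 0.1145/4 per quarter; n is counted in quarters.
FV = PMT × [((1+r)^n − 1)/r] × (1+r) = 22,268 × [(1+r)^24 − 1] / r × (1+r) = ¥775,108

¥775,108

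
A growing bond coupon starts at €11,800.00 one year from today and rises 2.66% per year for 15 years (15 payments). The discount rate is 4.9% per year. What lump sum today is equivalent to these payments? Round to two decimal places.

Periodic rate r = 0.049 per year.
Growing ordinary annuity: PV = PMT₁ × [1 − ((1+g)/(1+r))^n] / (r − g) = 11,800 × [1 − ((1+0.0266)/(1+r))^15] / (r − 0.0266) = €145,701.85.

€145,701.85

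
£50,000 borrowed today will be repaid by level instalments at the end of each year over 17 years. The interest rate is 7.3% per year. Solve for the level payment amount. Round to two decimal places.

Level ordinary annuity; solve PV = PMT × [(1 − (1+r)^−n)/r] for PMT.
Periodic rate r = 0.073 per year.
With n = 17: PMT = 50,000 / ([(1 − (1+r)^−n)/r]) = £5,228.17

£5,228.17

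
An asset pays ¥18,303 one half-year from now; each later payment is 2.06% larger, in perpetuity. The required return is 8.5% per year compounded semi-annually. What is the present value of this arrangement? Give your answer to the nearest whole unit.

¥835,753

Periodic rate r = 0.085/2 per half-year.
Growing perpetuity (Gordon): PV = PMT₁ / (r − g) = 18,303 / (r − 0.0206) = ¥835,753.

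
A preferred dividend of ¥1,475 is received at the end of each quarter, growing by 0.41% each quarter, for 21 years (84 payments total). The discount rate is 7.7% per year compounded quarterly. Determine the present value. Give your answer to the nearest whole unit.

Periodic rate r = 0.077/4 per quarter; n is counted in quarters.
Growing ordinary annuity: PV = PMT₁ × [1 − ((1+g)/(1+r))^n] / (r − g) = 1,475 × [1 − ((1+0.0041)/(1+r))^84] / (r − 0.0041) = ¥69,686.

¥69,686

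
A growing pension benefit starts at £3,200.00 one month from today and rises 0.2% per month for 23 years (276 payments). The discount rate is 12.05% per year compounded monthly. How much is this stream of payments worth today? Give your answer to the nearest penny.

£354,109.61

Periodic rate r = 0.1205/12 per month; n is counted in months.
Growing ordinary annuity: PV = PMT₁ × [1 − ((1+g)/(1+r))^n] / (r − g) = 3,200 × [1 − ((1+0.002)/(1+r))^276] / (r − 0.002) = £354,109.61.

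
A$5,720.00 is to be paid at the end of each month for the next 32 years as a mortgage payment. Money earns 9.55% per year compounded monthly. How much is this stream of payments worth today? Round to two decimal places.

A$684,496.40

This is an ordinary annuity: 384 payments of A$5,720.00 at the end of each month.
Periodic rate r = 0.0955/12 per month; n is counted in months.
PV = PMT × [(1 − (1+r)^−n)/r] = 5,720 × [1 − (1+r)^−384] / r = A$684,496.40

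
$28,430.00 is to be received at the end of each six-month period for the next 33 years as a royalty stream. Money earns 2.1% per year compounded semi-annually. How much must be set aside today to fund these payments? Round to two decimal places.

$1,348,709.40

This is an ordinary annuity: 66 payments of $28,430.00 at the end of each six-month period.
Periodic rate r = 0.021/2 per half-year; n is counted in half-years.
PV = PMT × [(1 − (1+r)^−n)/r] = 28,430 × [1 − (1+r)^−66] / r = $1,348,709.40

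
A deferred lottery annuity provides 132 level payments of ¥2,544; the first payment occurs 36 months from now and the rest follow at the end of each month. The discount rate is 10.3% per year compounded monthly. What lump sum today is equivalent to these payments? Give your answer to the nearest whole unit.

Ordinary annuity of 132 payments, first payment at period 36.
Periodic rate r = 0.103/12 per month; n is counted in months.
The ordinary-annuity PV formula values the stream one period before the first payment (period 35); discount that back 35 periods:
PV₀ = 2,544 × [1 − (1+r)^−132] / r × (1+r)^−35 = ¥148,640

¥148,640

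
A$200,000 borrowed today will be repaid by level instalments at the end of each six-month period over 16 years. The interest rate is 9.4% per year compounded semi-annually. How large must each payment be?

A$12,207.61

Level ordinary annuity; solve PV = PMT × [(1 − (1+r)^−n)/r] for PMT.
Periodic rate r = 0.094/2 per half-year; n is counted in half-years.
With n = 32: PMT = 200,000 / ([(1 − (1+r)^−n)/r]) = A$12,207.61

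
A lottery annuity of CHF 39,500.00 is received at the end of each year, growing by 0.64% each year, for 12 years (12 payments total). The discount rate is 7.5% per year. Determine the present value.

CHF 314,814.71

Periodic rate r = 0.075 per year.
Growing ordinary annuity: PV = PMT₁ × [1 − ((1+g)/(1+r))^n] / (r − g) = 39,500 × [1 − ((1+0.0064)/(1+r))^12] / (r − 0.0064) = CHF 314,814.71.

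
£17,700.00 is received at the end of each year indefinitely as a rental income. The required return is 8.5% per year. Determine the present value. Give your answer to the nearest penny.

Periodic rate r = 0.085 per year.
Level perpetuity: PV = PMT / r = 17,700 / (0.085) = £208,235.29.

£208,235.29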